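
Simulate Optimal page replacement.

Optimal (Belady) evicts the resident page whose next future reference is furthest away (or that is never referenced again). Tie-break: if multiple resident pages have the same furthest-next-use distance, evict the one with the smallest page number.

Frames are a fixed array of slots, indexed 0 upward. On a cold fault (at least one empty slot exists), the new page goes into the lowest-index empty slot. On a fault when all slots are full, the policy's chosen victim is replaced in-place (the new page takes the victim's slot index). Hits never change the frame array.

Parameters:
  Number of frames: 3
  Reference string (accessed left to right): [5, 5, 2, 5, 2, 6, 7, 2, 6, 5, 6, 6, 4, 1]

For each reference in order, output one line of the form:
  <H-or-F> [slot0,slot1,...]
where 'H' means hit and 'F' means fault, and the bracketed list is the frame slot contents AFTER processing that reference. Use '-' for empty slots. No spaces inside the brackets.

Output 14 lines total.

F [5,-,-]
H [5,-,-]
F [5,2,-]
H [5,2,-]
H [5,2,-]
F [5,2,6]
F [7,2,6]
H [7,2,6]
H [7,2,6]
F [7,5,6]
H [7,5,6]
H [7,5,6]
F [7,4,6]
F [7,1,6]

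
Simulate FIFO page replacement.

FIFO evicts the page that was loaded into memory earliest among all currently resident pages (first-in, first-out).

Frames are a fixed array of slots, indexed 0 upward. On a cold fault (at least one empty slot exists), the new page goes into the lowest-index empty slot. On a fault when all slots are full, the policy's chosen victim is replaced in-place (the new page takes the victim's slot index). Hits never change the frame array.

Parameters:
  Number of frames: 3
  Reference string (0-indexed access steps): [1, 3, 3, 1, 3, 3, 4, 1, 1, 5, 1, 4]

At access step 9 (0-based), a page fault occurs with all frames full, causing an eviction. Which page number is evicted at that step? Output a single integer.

Answer: 1

Derivation:
Step 0: ref 1 -> FAULT, frames=[1,-,-]
Step 1: ref 3 -> FAULT, frames=[1,3,-]
Step 2: ref 3 -> HIT, frames=[1,3,-]
Step 3: ref 1 -> HIT, frames=[1,3,-]
Step 4: ref 3 -> HIT, frames=[1,3,-]
Step 5: ref 3 -> HIT, frames=[1,3,-]
Step 6: ref 4 -> FAULT, frames=[1,3,4]
Step 7: ref 1 -> HIT, frames=[1,3,4]
Step 8: ref 1 -> HIT, frames=[1,3,4]
Step 9: ref 5 -> FAULT, evict 1, frames=[5,3,4]
At step 9: evicted page 1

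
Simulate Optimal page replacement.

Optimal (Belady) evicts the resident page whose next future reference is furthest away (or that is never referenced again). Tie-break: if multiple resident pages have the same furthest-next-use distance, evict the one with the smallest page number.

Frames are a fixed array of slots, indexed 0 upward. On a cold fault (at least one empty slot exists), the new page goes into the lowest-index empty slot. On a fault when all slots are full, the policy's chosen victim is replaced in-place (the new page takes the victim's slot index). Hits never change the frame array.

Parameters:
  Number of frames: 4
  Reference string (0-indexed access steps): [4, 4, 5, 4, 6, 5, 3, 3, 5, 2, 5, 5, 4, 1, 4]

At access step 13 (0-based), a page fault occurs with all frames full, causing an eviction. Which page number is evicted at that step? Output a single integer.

Step 0: ref 4 -> FAULT, frames=[4,-,-,-]
Step 1: ref 4 -> HIT, frames=[4,-,-,-]
Step 2: ref 5 -> FAULT, frames=[4,5,-,-]
Step 3: ref 4 -> HIT, frames=[4,5,-,-]
Step 4: ref 6 -> FAULT, frames=[4,5,6,-]
Step 5: ref 5 -> HIT, frames=[4,5,6,-]
Step 6: ref 3 -> FAULT, frames=[4,5,6,3]
Step 7: ref 3 -> HIT, frames=[4,5,6,3]
Step 8: ref 5 -> HIT, frames=[4,5,6,3]
Step 9: ref 2 -> FAULT, evict 3, frames=[4,5,6,2]
Step 10: ref 5 -> HIT, frames=[4,5,6,2]
Step 11: ref 5 -> HIT, frames=[4,5,6,2]
Step 12: ref 4 -> HIT, frames=[4,5,6,2]
Step 13: ref 1 -> FAULT, evict 2, frames=[4,5,6,1]
At step 13: evicted page 2

Answer: 2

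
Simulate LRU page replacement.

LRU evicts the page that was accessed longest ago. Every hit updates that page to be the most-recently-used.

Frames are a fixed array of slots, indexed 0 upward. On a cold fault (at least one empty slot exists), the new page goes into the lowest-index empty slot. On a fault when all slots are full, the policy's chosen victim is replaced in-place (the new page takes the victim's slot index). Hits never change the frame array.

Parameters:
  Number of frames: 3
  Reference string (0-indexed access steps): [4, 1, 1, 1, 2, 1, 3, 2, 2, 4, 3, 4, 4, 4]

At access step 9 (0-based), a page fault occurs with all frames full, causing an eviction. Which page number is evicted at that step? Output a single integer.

Answer: 1

Derivation:
Step 0: ref 4 -> FAULT, frames=[4,-,-]
Step 1: ref 1 -> FAULT, frames=[4,1,-]
Step 2: ref 1 -> HIT, frames=[4,1,-]
Step 3: ref 1 -> HIT, frames=[4,1,-]
Step 4: ref 2 -> FAULT, frames=[4,1,2]
Step 5: ref 1 -> HIT, frames=[4,1,2]
Step 6: ref 3 -> FAULT, evict 4, frames=[3,1,2]
Step 7: ref 2 -> HIT, frames=[3,1,2]
Step 8: ref 2 -> HIT, frames=[3,1,2]
Step 9: ref 4 -> FAULT, evict 1, frames=[3,4,2]
At step 9: evicted page 1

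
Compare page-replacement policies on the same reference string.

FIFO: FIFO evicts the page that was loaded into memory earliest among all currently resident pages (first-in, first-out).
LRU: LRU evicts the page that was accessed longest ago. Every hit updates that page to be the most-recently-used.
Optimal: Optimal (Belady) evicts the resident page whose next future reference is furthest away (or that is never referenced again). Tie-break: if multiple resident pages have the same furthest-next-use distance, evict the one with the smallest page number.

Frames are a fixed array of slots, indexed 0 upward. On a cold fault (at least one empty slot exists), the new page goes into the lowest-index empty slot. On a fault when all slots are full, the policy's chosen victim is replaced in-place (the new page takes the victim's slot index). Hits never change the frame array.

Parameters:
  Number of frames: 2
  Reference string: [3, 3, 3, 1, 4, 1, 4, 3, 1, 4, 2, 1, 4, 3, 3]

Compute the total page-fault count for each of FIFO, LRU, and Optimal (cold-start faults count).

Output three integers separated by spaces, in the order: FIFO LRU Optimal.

--- FIFO ---
  step 0: ref 3 -> FAULT, frames=[3,-] (faults so far: 1)
  step 1: ref 3 -> HIT, frames=[3,-] (faults so far: 1)
  step 2: ref 3 -> HIT, frames=[3,-] (faults so far: 1)
  step 3: ref 1 -> FAULT, frames=[3,1] (faults so far: 2)
  step 4: ref 4 -> FAULT, evict 3, frames=[4,1] (faults so far: 3)
  step 5: ref 1 -> HIT, frames=[4,1] (faults so far: 3)
  step 6: ref 4 -> HIT, frames=[4,1] (faults so far: 3)
  step 7: ref 3 -> FAULT, evict 1, frames=[4,3] (faults so far: 4)
  step 8: ref 1 -> FAULT, evict 4, frames=[1,3] (faults so far: 5)
  step 9: ref 4 -> FAULT, evict 3, frames=[1,4] (faults so far: 6)
  step 10: ref 2 -> FAULT, evict 1, frames=[2,4] (faults so far: 7)
  step 11: ref 1 -> FAULT, evict 4, frames=[2,1] (faults so far: 8)
  step 12: ref 4 -> FAULT, evict 2, frames=[4,1] (faults so far: 9)
  step 13: ref 3 -> FAULT, evict 1, frames=[4,3] (faults so far: 10)
  step 14: ref 3 -> HIT, frames=[4,3] (faults so far: 10)
  FIFO total faults: 10
--- LRU ---
  step 0: ref 3 -> FAULT, frames=[3,-] (faults so far: 1)
  step 1: ref 3 -> HIT, frames=[3,-] (faults so far: 1)
  step 2: ref 3 -> HIT, frames=[3,-] (faults so far: 1)
  step 3: ref 1 -> FAULT, frames=[3,1] (faults so far: 2)
  step 4: ref 4 -> FAULT, evict 3, frames=[4,1] (faults so far: 3)
  step 5: ref 1 -> HIT, frames=[4,1] (faults so far: 3)
  step 6: ref 4 -> HIT, frames=[4,1] (faults so far: 3)
  step 7: ref 3 -> FAULT, evict 1, frames=[4,3] (faults so far: 4)
  step 8: ref 1 -> FAULT, evict 4, frames=[1,3] (faults so far: 5)
  step 9: ref 4 -> FAULT, evict 3, frames=[1,4] (faults so far: 6)
  step 10: ref 2 -> FAULT, evict 1, frames=[2,4] (faults so far: 7)
  step 11: ref 1 -> FAULT, evict 4, frames=[2,1] (faults so far: 8)
  step 12: ref 4 -> FAULT, evict 2, frames=[4,1] (faults so far: 9)
  step 13: ref 3 -> FAULT, evict 1, frames=[4,3] (faults so far: 10)
  step 14: ref 3 -> HIT, frames=[4,3] (faults so far: 10)
  LRU total faults: 10
--- Optimal ---
  step 0: ref 3 -> FAULT, frames=[3,-] (faults so far: 1)
  step 1: ref 3 -> HIT, frames=[3,-] (faults so far: 1)
  step 2: ref 3 -> HIT, frames=[3,-] (faults so far: 1)
  step 3: ref 1 -> FAULT, frames=[3,1] (faults so far: 2)
  step 4: ref 4 -> FAULT, evict 3, frames=[4,1] (faults so far: 3)
  step 5: ref 1 -> HIT, frames=[4,1] (faults so far: 3)
  step 6: ref 4 -> HIT, frames=[4,1] (faults so far: 3)
  step 7: ref 3 -> FAULT, evict 4, frames=[3,1] (faults so far: 4)
  step 8: ref 1 -> HIT, frames=[3,1] (faults so far: 4)
  step 9: ref 4 -> FAULT, evict 3, frames=[4,1] (faults so far: 5)
  step 10: ref 2 -> FAULT, evict 4, frames=[2,1] (faults so far: 6)
  step 11: ref 1 -> HIT, frames=[2,1] (faults so far: 6)
  step 12: ref 4 -> FAULT, evict 1, frames=[2,4] (faults so far: 7)
  step 13: ref 3 -> FAULT, evict 2, frames=[3,4] (faults so far: 8)
  step 14: ref 3 -> HIT, frames=[3,4] (faults so far: 8)
  Optimal total faults: 8

Answer: 10 10 8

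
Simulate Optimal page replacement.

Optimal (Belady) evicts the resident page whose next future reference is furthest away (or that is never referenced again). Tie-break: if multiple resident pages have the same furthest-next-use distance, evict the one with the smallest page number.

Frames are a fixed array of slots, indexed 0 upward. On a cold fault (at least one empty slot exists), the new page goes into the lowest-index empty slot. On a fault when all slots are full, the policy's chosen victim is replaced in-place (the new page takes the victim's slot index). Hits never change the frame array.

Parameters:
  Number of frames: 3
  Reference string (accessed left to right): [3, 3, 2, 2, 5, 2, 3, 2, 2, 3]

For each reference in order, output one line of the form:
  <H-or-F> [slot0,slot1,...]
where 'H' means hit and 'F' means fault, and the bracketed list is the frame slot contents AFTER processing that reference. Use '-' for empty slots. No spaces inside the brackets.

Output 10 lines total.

F [3,-,-]
H [3,-,-]
F [3,2,-]
H [3,2,-]
F [3,2,5]
H [3,2,5]
H [3,2,5]
H [3,2,5]
H [3,2,5]
H [3,2,5]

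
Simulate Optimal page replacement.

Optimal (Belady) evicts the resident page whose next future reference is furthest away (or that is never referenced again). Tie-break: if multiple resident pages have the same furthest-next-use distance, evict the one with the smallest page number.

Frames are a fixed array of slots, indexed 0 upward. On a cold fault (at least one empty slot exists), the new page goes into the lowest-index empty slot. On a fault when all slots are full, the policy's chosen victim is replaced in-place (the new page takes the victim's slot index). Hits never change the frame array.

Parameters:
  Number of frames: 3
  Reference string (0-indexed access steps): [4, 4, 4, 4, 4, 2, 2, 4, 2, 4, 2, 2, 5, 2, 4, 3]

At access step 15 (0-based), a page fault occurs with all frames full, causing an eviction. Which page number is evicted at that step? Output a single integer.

Step 0: ref 4 -> FAULT, frames=[4,-,-]
Step 1: ref 4 -> HIT, frames=[4,-,-]
Step 2: ref 4 -> HIT, frames=[4,-,-]
Step 3: ref 4 -> HIT, frames=[4,-,-]
Step 4: ref 4 -> HIT, frames=[4,-,-]
Step 5: ref 2 -> FAULT, frames=[4,2,-]
Step 6: ref 2 -> HIT, frames=[4,2,-]
Step 7: ref 4 -> HIT, frames=[4,2,-]
Step 8: ref 2 -> HIT, frames=[4,2,-]
Step 9: ref 4 -> HIT, frames=[4,2,-]
Step 10: ref 2 -> HIT, frames=[4,2,-]
Step 11: ref 2 -> HIT, frames=[4,2,-]
Step 12: ref 5 -> FAULT, frames=[4,2,5]
Step 13: ref 2 -> HIT, frames=[4,2,5]
Step 14: ref 4 -> HIT, frames=[4,2,5]
Step 15: ref 3 -> FAULT, evict 2, frames=[4,3,5]
At step 15: evicted page 2

Answer: 2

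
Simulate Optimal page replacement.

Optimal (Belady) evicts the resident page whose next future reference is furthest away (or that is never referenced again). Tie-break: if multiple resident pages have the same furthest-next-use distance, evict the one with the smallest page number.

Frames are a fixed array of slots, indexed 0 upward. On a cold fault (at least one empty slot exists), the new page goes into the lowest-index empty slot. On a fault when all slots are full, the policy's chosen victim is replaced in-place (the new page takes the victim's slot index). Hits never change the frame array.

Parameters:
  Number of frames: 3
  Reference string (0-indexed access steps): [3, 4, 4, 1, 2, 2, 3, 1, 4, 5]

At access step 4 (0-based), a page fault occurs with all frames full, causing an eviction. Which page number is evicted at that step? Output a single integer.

Answer: 4

Derivation:
Step 0: ref 3 -> FAULT, frames=[3,-,-]
Step 1: ref 4 -> FAULT, frames=[3,4,-]
Step 2: ref 4 -> HIT, frames=[3,4,-]
Step 3: ref 1 -> FAULT, frames=[3,4,1]
Step 4: ref 2 -> FAULT, evict 4, frames=[3,2,1]
At step 4: evicted page 4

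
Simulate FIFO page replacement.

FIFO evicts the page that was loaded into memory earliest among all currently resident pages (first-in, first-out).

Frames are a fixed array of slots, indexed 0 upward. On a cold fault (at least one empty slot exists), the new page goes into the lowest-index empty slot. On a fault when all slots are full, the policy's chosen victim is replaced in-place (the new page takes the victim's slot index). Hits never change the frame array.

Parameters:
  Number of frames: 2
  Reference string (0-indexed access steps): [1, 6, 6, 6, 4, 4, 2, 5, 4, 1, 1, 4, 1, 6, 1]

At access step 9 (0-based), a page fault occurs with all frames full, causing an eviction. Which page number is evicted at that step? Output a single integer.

Answer: 5

Derivation:
Step 0: ref 1 -> FAULT, frames=[1,-]
Step 1: ref 6 -> FAULT, frames=[1,6]
Step 2: ref 6 -> HIT, frames=[1,6]
Step 3: ref 6 -> HIT, frames=[1,6]
Step 4: ref 4 -> FAULT, evict 1, frames=[4,6]
Step 5: ref 4 -> HIT, frames=[4,6]
Step 6: ref 2 -> FAULT, evict 6, frames=[4,2]
Step 7: ref 5 -> FAULT, evict 4, frames=[5,2]
Step 8: ref 4 -> FAULT, evict 2, frames=[5,4]
Step 9: ref 1 -> FAULT, evict 5, frames=[1,4]
At step 9: evicted page 5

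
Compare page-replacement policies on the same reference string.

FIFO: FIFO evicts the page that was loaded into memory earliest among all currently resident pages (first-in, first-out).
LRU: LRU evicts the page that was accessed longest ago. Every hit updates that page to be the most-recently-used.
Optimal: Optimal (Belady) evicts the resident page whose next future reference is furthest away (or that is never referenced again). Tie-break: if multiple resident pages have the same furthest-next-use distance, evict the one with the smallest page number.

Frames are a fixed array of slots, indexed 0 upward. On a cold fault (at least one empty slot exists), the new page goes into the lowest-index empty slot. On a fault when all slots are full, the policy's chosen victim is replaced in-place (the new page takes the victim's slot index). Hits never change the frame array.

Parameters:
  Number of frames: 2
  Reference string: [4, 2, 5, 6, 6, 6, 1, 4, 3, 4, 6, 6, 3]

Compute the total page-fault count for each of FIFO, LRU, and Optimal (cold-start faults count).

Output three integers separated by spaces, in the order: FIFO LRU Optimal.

Answer: 8 9 7

Derivation:
--- FIFO ---
  step 0: ref 4 -> FAULT, frames=[4,-] (faults so far: 1)
  step 1: ref 2 -> FAULT, frames=[4,2] (faults so far: 2)
  step 2: ref 5 -> FAULT, evict 4, frames=[5,2] (faults so far: 3)
  step 3: ref 6 -> FAULT, evict 2, frames=[5,6] (faults so far: 4)
  step 4: ref 6 -> HIT, frames=[5,6] (faults so far: 4)
  step 5: ref 6 -> HIT, frames=[5,6] (faults so far: 4)
  step 6: ref 1 -> FAULT, evict 5, frames=[1,6] (faults so far: 5)
  step 7: ref 4 -> FAULT, evict 6, frames=[1,4] (faults so far: 6)
  step 8: ref 3 -> FAULT, evict 1, frames=[3,4] (faults so far: 7)
  step 9: ref 4 -> HIT, frames=[3,4] (faults so far: 7)
  step 10: ref 6 -> FAULT, evict 4, frames=[3,6] (faults so far: 8)
  step 11: ref 6 -> HIT, frames=[3,6] (faults so far: 8)
  step 12: ref 3 -> HIT, frames=[3,6] (faults so far: 8)
  FIFO total faults: 8
--- LRU ---
  step 0: ref 4 -> FAULT, frames=[4,-] (faults so far: 1)
  step 1: ref 2 -> FAULT, frames=[4,2] (faults so far: 2)
  step 2: ref 5 -> FAULT, evict 4, frames=[5,2] (faults so far: 3)
  step 3: ref 6 -> FAULT, evict 2, frames=[5,6] (faults so far: 4)
  step 4: ref 6 -> HIT, frames=[5,6] (faults so far: 4)
  step 5: ref 6 -> HIT, frames=[5,6] (faults so far: 4)
  step 6: ref 1 -> FAULT, evict 5, frames=[1,6] (faults so far: 5)
  step 7: ref 4 -> FAULT, evict 6, frames=[1,4] (faults so far: 6)
  step 8: ref 3 -> FAULT, evict 1, frames=[3,4] (faults so far: 7)
  step 9: ref 4 -> HIT, frames=[3,4] (faults so far: 7)
  step 10: ref 6 -> FAULT, evict 3, frames=[6,4] (faults so far: 8)
  step 11: ref 6 -> HIT, frames=[6,4] (faults so far: 8)
  step 12: ref 3 -> FAULT, evict 4, frames=[6,3] (faults so far: 9)
  LRU total faults: 9
--- Optimal ---
  step 0: ref 4 -> FAULT, frames=[4,-] (faults so far: 1)
  step 1: ref 2 -> FAULT, frames=[4,2] (faults so far: 2)
  step 2: ref 5 -> FAULT, evict 2, frames=[4,5] (faults so far: 3)
  step 3: ref 6 -> FAULT, evict 5, frames=[4,6] (faults so far: 4)
  step 4: ref 6 -> HIT, frames=[4,6] (faults so far: 4)
  step 5: ref 6 -> HIT, frames=[4,6] (faults so far: 4)
  step 6: ref 1 -> FAULT, evict 6, frames=[4,1] (faults so far: 5)
  step 7: ref 4 -> HIT, frames=[4,1] (faults so far: 5)
  step 8: ref 3 -> FAULT, evict 1, frames=[4,3] (faults so far: 6)
  step 9: ref 4 -> HIT, frames=[4,3] (faults so far: 6)
  step 10: ref 6 -> FAULT, evict 4, frames=[6,3] (faults so far: 7)
  step 11: ref 6 -> HIT, frames=[6,3] (faults so far: 7)
  step 12: ref 3 -> HIT, frames=[6,3] (faults so far: 7)
  Optimal total faults: 7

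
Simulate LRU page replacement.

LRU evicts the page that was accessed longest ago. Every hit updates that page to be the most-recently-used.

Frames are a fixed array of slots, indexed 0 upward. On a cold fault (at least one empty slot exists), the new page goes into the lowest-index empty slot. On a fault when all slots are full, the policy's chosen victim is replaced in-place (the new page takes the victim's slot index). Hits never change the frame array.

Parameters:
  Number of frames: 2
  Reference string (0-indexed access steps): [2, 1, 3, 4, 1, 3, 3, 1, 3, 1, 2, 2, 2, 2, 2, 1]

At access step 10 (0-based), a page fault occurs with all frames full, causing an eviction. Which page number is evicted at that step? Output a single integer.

Answer: 3

Derivation:
Step 0: ref 2 -> FAULT, frames=[2,-]
Step 1: ref 1 -> FAULT, frames=[2,1]
Step 2: ref 3 -> FAULT, evict 2, frames=[3,1]
Step 3: ref 4 -> FAULT, evict 1, frames=[3,4]
Step 4: ref 1 -> FAULT, evict 3, frames=[1,4]
Step 5: ref 3 -> FAULT, evict 4, frames=[1,3]
Step 6: ref 3 -> HIT, frames=[1,3]
Step 7: ref 1 -> HIT, frames=[1,3]
Step 8: ref 3 -> HIT, frames=[1,3]
Step 9: ref 1 -> HIT, frames=[1,3]
Step 10: ref 2 -> FAULT, evict 3, frames=[1,2]
At step 10: evicted page 3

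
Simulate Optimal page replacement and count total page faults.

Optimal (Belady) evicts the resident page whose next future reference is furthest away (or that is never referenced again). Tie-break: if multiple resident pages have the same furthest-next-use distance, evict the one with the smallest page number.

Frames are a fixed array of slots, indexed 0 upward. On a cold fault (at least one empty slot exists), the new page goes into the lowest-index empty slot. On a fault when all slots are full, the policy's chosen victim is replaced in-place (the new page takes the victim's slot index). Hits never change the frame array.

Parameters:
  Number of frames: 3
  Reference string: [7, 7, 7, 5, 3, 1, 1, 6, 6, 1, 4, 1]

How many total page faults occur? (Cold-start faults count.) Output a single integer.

Answer: 6

Derivation:
Step 0: ref 7 → FAULT, frames=[7,-,-]
Step 1: ref 7 → HIT, frames=[7,-,-]
Step 2: ref 7 → HIT, frames=[7,-,-]
Step 3: ref 5 → FAULT, frames=[7,5,-]
Step 4: ref 3 → FAULT, frames=[7,5,3]
Step 5: ref 1 → FAULT (evict 3), frames=[7,5,1]
Step 6: ref 1 → HIT, frames=[7,5,1]
Step 7: ref 6 → FAULT (evict 5), frames=[7,6,1]
Step 8: ref 6 → HIT, frames=[7,6,1]
Step 9: ref 1 → HIT, frames=[7,6,1]
Step 10: ref 4 → FAULT (evict 6), frames=[7,4,1]
Step 11: ref 1 → HIT, frames=[7,4,1]
Total faults: 6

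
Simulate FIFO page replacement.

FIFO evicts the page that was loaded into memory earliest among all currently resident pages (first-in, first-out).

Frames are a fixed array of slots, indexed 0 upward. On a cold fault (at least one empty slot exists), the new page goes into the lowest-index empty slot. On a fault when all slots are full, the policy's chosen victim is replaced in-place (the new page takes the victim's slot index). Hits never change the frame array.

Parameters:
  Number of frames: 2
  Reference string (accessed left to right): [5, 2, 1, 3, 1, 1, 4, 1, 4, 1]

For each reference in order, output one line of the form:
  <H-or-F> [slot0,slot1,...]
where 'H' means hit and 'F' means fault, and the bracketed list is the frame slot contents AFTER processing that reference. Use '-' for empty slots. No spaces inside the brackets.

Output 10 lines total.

F [5,-]
F [5,2]
F [1,2]
F [1,3]
H [1,3]
H [1,3]
F [4,3]
F [4,1]
H [4,1]
H [4,1]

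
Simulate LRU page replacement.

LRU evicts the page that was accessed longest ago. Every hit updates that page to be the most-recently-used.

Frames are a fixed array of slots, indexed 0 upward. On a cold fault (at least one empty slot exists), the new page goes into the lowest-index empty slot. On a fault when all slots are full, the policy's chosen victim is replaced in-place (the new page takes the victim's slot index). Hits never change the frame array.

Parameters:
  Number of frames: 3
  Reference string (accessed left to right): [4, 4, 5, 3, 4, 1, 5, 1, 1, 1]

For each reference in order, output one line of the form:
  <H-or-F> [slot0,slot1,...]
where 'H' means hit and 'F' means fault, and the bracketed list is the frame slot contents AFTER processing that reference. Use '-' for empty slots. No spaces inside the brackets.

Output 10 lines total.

F [4,-,-]
H [4,-,-]
F [4,5,-]
F [4,5,3]
H [4,5,3]
F [4,1,3]
F [4,1,5]
H [4,1,5]
H [4,1,5]
H [4,1,5]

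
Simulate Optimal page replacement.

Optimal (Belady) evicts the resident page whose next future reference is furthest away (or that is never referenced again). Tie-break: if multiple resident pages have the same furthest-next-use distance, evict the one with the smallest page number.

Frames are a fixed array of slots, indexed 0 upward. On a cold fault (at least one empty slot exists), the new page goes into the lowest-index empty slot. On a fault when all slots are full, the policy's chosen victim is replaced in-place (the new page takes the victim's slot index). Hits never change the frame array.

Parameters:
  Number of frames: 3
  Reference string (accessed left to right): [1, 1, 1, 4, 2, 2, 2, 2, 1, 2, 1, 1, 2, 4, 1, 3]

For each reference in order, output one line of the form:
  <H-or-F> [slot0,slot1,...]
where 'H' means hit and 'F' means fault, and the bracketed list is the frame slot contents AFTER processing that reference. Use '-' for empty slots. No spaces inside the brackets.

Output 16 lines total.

F [1,-,-]
H [1,-,-]
H [1,-,-]
F [1,4,-]
F [1,4,2]
H [1,4,2]
H [1,4,2]
H [1,4,2]
H [1,4,2]
H [1,4,2]
H [1,4,2]
H [1,4,2]
H [1,4,2]
H [1,4,2]
H [1,4,2]
F [3,4,2]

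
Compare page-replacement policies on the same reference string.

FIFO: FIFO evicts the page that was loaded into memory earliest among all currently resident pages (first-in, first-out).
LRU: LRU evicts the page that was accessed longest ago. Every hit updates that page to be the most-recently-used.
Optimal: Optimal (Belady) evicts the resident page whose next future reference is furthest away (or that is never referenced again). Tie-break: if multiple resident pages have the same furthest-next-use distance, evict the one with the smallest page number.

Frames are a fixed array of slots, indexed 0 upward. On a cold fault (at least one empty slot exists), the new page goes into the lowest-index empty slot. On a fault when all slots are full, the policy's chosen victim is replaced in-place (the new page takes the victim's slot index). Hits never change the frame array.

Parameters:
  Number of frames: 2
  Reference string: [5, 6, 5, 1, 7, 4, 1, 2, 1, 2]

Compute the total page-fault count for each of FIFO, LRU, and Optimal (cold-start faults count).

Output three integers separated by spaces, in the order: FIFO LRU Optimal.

Answer: 7 7 6

Derivation:
--- FIFO ---
  step 0: ref 5 -> FAULT, frames=[5,-] (faults so far: 1)
  step 1: ref 6 -> FAULT, frames=[5,6] (faults so far: 2)
  step 2: ref 5 -> HIT, frames=[5,6] (faults so far: 2)
  step 3: ref 1 -> FAULT, evict 5, frames=[1,6] (faults so far: 3)
  step 4: ref 7 -> FAULT, evict 6, frames=[1,7] (faults so far: 4)
  step 5: ref 4 -> FAULT, evict 1, frames=[4,7] (faults so far: 5)
  step 6: ref 1 -> FAULT, evict 7, frames=[4,1] (faults so far: 6)
  step 7: ref 2 -> FAULT, evict 4, frames=[2,1] (faults so far: 7)
  step 8: ref 1 -> HIT, frames=[2,1] (faults so far: 7)
  step 9: ref 2 -> HIT, frames=[2,1] (faults so far: 7)
  FIFO total faults: 7
--- LRU ---
  step 0: ref 5 -> FAULT, frames=[5,-] (faults so far: 1)
  step 1: ref 6 -> FAULT, frames=[5,6] (faults so far: 2)
  step 2: ref 5 -> HIT, frames=[5,6] (faults so far: 2)
  step 3: ref 1 -> FAULT, evict 6, frames=[5,1] (faults so far: 3)
  step 4: ref 7 -> FAULT, evict 5, frames=[7,1] (faults so far: 4)
  step 5: ref 4 -> FAULT, evict 1, frames=[7,4] (faults so far: 5)
  step 6: ref 1 -> FAULT, evict 7, frames=[1,4] (faults so far: 6)
  step 7: ref 2 -> FAULT, evict 4, frames=[1,2] (faults so far: 7)
  step 8: ref 1 -> HIT, frames=[1,2] (faults so far: 7)
  step 9: ref 2 -> HIT, frames=[1,2] (faults so far: 7)
  LRU total faults: 7
--- Optimal ---
  step 0: ref 5 -> FAULT, frames=[5,-] (faults so far: 1)
  step 1: ref 6 -> FAULT, frames=[5,6] (faults so far: 2)
  step 2: ref 5 -> HIT, frames=[5,6] (faults so far: 2)
  step 3: ref 1 -> FAULT, evict 5, frames=[1,6] (faults so far: 3)
  step 4: ref 7 -> FAULT, evict 6, frames=[1,7] (faults so far: 4)
  step 5: ref 4 -> FAULT, evict 7, frames=[1,4] (faults so far: 5)
  step 6: ref 1 -> HIT, frames=[1,4] (faults so far: 5)
  step 7: ref 2 -> FAULT, evict 4, frames=[1,2] (faults so far: 6)
  step 8: ref 1 -> HIT, frames=[1,2] (faults so far: 6)
  step 9: ref 2 -> HIT, frames=[1,2] (faults so far: 6)
  Optimal total faults: 6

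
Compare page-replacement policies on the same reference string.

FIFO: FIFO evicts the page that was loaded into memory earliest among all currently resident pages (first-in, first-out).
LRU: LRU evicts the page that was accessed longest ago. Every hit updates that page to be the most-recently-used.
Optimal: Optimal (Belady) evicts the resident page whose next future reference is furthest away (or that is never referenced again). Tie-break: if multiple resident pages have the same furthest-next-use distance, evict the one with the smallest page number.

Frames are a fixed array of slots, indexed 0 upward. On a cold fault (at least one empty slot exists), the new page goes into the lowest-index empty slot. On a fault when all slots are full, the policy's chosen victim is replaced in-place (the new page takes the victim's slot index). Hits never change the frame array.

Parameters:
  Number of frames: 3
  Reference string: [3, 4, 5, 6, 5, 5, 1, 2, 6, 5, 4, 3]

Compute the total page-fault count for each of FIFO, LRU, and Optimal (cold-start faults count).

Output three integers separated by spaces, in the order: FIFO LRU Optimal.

--- FIFO ---
  step 0: ref 3 -> FAULT, frames=[3,-,-] (faults so far: 1)
  step 1: ref 4 -> FAULT, frames=[3,4,-] (faults so far: 2)
  step 2: ref 5 -> FAULT, frames=[3,4,5] (faults so far: 3)
  step 3: ref 6 -> FAULT, evict 3, frames=[6,4,5] (faults so far: 4)
  step 4: ref 5 -> HIT, frames=[6,4,5] (faults so far: 4)
  step 5: ref 5 -> HIT, frames=[6,4,5] (faults so far: 4)
  step 6: ref 1 -> FAULT, evict 4, frames=[6,1,5] (faults so far: 5)
  step 7: ref 2 -> FAULT, evict 5, frames=[6,1,2] (faults so far: 6)
  step 8: ref 6 -> HIT, frames=[6,1,2] (faults so far: 6)
  step 9: ref 5 -> FAULT, evict 6, frames=[5,1,2] (faults so far: 7)
  step 10: ref 4 -> FAULT, evict 1, frames=[5,4,2] (faults so far: 8)
  step 11: ref 3 -> FAULT, evict 2, frames=[5,4,3] (faults so far: 9)
  FIFO total faults: 9
--- LRU ---
  step 0: ref 3 -> FAULT, frames=[3,-,-] (faults so far: 1)
  step 1: ref 4 -> FAULT, frames=[3,4,-] (faults so far: 2)
  step 2: ref 5 -> FAULT, frames=[3,4,5] (faults so far: 3)
  step 3: ref 6 -> FAULT, evict 3, frames=[6,4,5] (faults so far: 4)
  step 4: ref 5 -> HIT, frames=[6,4,5] (faults so far: 4)
  step 5: ref 5 -> HIT, frames=[6,4,5] (faults so far: 4)
  step 6: ref 1 -> FAULT, evict 4, frames=[6,1,5] (faults so far: 5)
  step 7: ref 2 -> FAULT, evict 6, frames=[2,1,5] (faults so far: 6)
  step 8: ref 6 -> FAULT, evict 5, frames=[2,1,6] (faults so far: 7)
  step 9: ref 5 -> FAULT, evict 1, frames=[2,5,6] (faults so far: 8)
  step 10: ref 4 -> FAULT, evict 2, frames=[4,5,6] (faults so far: 9)
  step 11: ref 3 -> FAULT, evict 6, frames=[4,5,3] (faults so far: 10)
  LRU total faults: 10
--- Optimal ---
  step 0: ref 3 -> FAULT, frames=[3,-,-] (faults so far: 1)
  step 1: ref 4 -> FAULT, frames=[3,4,-] (faults so far: 2)
  step 2: ref 5 -> FAULT, frames=[3,4,5] (faults so far: 3)
  step 3: ref 6 -> FAULT, evict 3, frames=[6,4,5] (faults so far: 4)
  step 4: ref 5 -> HIT, frames=[6,4,5] (faults so far: 4)
  step 5: ref 5 -> HIT, frames=[6,4,5] (faults so far: 4)
  step 6: ref 1 -> FAULT, evict 4, frames=[6,1,5] (faults so far: 5)
  step 7: ref 2 -> FAULT, evict 1, frames=[6,2,5] (faults so far: 6)
  step 8: ref 6 -> HIT, frames=[6,2,5] (faults so far: 6)
  step 9: ref 5 -> HIT, frames=[6,2,5] (faults so far: 6)
  step 10: ref 4 -> FAULT, evict 2, frames=[6,4,5] (faults so far: 7)
  step 11: ref 3 -> FAULT, evict 4, frames=[6,3,5] (faults so far: 8)
  Optimal total faults: 8

Answer: 9 10 8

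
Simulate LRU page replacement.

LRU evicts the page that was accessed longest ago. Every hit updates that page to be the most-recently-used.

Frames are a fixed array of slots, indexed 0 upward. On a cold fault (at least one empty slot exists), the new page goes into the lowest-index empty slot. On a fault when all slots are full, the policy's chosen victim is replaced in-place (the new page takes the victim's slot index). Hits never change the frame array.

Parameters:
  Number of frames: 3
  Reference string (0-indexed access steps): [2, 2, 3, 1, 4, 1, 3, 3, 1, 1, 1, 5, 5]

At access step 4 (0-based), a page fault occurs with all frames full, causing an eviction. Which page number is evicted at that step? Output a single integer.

Answer: 2

Derivation:
Step 0: ref 2 -> FAULT, frames=[2,-,-]
Step 1: ref 2 -> HIT, frames=[2,-,-]
Step 2: ref 3 -> FAULT, frames=[2,3,-]
Step 3: ref 1 -> FAULT, frames=[2,3,1]
Step 4: ref 4 -> FAULT, evict 2, frames=[4,3,1]
At step 4: evicted page 2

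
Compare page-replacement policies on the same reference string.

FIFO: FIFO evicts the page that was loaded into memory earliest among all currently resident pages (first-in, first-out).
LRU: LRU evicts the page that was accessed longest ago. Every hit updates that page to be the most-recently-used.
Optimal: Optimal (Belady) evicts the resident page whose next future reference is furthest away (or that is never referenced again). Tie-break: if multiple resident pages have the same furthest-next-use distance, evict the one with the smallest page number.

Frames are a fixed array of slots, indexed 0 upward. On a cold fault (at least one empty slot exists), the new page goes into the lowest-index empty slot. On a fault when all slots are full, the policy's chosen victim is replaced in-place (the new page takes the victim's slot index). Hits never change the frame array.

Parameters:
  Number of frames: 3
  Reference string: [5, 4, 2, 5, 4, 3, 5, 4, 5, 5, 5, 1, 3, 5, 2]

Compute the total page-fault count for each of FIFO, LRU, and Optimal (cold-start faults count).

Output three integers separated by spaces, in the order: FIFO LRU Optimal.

Answer: 10 7 6

Derivation:
--- FIFO ---
  step 0: ref 5 -> FAULT, frames=[5,-,-] (faults so far: 1)
  step 1: ref 4 -> FAULT, frames=[5,4,-] (faults so far: 2)
  step 2: ref 2 -> FAULT, frames=[5,4,2] (faults so far: 3)
  step 3: ref 5 -> HIT, frames=[5,4,2] (faults so far: 3)
  step 4: ref 4 -> HIT, frames=[5,4,2] (faults so far: 3)
  step 5: ref 3 -> FAULT, evict 5, frames=[3,4,2] (faults so far: 4)
  step 6: ref 5 -> FAULT, evict 4, frames=[3,5,2] (faults so far: 5)
  step 7: ref 4 -> FAULT, evict 2, frames=[3,5,4] (faults so far: 6)
  step 8: ref 5 -> HIT, frames=[3,5,4] (faults so far: 6)
  step 9: ref 5 -> HIT, frames=[3,5,4] (faults so far: 6)
  step 10: ref 5 -> HIT, frames=[3,5,4] (faults so far: 6)
  step 11: ref 1 -> FAULT, evict 3, frames=[1,5,4] (faults so far: 7)
  step 12: ref 3 -> FAULT, evict 5, frames=[1,3,4] (faults so far: 8)
  step 13: ref 5 -> FAULT, evict 4, frames=[1,3,5] (faults so far: 9)
  step 14: ref 2 -> FAULT, evict 1, frames=[2,3,5] (faults so far: 10)
  FIFO total faults: 10
--- LRU ---
  step 0: ref 5 -> FAULT, frames=[5,-,-] (faults so far: 1)
  step 1: ref 4 -> FAULT, frames=[5,4,-] (faults so far: 2)
  step 2: ref 2 -> FAULT, frames=[5,4,2] (faults so far: 3)
  step 3: ref 5 -> HIT, frames=[5,4,2] (faults so far: 3)
  step 4: ref 4 -> HIT, frames=[5,4,2] (faults so far: 3)
  step 5: ref 3 -> FAULT, evict 2, frames=[5,4,3] (faults so far: 4)
  step 6: ref 5 -> HIT, frames=[5,4,3] (faults so far: 4)
  step 7: ref 4 -> HIT, frames=[5,4,3] (faults so far: 4)
  step 8: ref 5 -> HIT, frames=[5,4,3] (faults so far: 4)
  step 9: ref 5 -> HIT, frames=[5,4,3] (faults so far: 4)
  step 10: ref 5 -> HIT, frames=[5,4,3] (faults so far: 4)
  step 11: ref 1 -> FAULT, evict 3, frames=[5,4,1] (faults so far: 5)
  step 12: ref 3 -> FAULT, evict 4, frames=[5,3,1] (faults so far: 6)
  step 13: ref 5 -> HIT, frames=[5,3,1] (faults so far: 6)
  step 14: ref 2 -> FAULT, evict 1, frames=[5,3,2] (faults so far: 7)
  LRU total faults: 7
--- Optimal ---
  step 0: ref 5 -> FAULT, frames=[5,-,-] (faults so far: 1)
  step 1: ref 4 -> FAULT, frames=[5,4,-] (faults so far: 2)
  step 2: ref 2 -> FAULT, frames=[5,4,2] (faults so far: 3)
  step 3: ref 5 -> HIT, frames=[5,4,2] (faults so far: 3)
  step 4: ref 4 -> HIT, frames=[5,4,2] (faults so far: 3)
  step 5: ref 3 -> FAULT, evict 2, frames=[5,4,3] (faults so far: 4)
  step 6: ref 5 -> HIT, frames=[5,4,3] (faults so far: 4)
  step 7: ref 4 -> HIT, frames=[5,4,3] (faults so far: 4)
  step 8: ref 5 -> HIT, frames=[5,4,3] (faults so far: 4)
  step 9: ref 5 -> HIT, frames=[5,4,3] (faults so far: 4)
  step 10: ref 5 -> HIT, frames=[5,4,3] (faults so far: 4)
  step 11: ref 1 -> FAULT, evict 4, frames=[5,1,3] (faults so far: 5)
  step 12: ref 3 -> HIT, frames=[5,1,3] (faults so far: 5)
  step 13: ref 5 -> HIT, frames=[5,1,3] (faults so far: 5)
  step 14: ref 2 -> FAULT, evict 1, frames=[5,2,3] (faults so far: 6)
  Optimal total faults: 6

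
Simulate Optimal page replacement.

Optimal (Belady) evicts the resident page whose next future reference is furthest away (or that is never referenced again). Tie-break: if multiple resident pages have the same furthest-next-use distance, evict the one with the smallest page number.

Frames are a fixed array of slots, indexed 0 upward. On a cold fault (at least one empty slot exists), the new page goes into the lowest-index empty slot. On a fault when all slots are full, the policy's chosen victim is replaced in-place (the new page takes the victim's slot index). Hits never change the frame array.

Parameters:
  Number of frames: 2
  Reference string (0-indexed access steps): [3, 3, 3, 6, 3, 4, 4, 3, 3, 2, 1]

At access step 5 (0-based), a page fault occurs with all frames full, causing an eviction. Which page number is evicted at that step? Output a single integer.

Answer: 6

Derivation:
Step 0: ref 3 -> FAULT, frames=[3,-]
Step 1: ref 3 -> HIT, frames=[3,-]
Step 2: ref 3 -> HIT, frames=[3,-]
Step 3: ref 6 -> FAULT, frames=[3,6]
Step 4: ref 3 -> HIT, frames=[3,6]
Step 5: ref 4 -> FAULT, evict 6, frames=[3,4]
At step 5: evicted page 6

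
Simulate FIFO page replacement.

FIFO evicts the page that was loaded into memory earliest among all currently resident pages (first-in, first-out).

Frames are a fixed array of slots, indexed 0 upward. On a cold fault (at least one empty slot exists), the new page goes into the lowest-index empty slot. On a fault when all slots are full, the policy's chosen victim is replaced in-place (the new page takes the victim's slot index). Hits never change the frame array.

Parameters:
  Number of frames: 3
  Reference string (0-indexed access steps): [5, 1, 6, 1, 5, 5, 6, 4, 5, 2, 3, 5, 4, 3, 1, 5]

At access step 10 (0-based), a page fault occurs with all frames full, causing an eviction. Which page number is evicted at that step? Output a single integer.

Step 0: ref 5 -> FAULT, frames=[5,-,-]
Step 1: ref 1 -> FAULT, frames=[5,1,-]
Step 2: ref 6 -> FAULT, frames=[5,1,6]
Step 3: ref 1 -> HIT, frames=[5,1,6]
Step 4: ref 5 -> HIT, frames=[5,1,6]
Step 5: ref 5 -> HIT, frames=[5,1,6]
Step 6: ref 6 -> HIT, frames=[5,1,6]
Step 7: ref 4 -> FAULT, evict 5, frames=[4,1,6]
Step 8: ref 5 -> FAULT, evict 1, frames=[4,5,6]
Step 9: ref 2 -> FAULT, evict 6, frames=[4,5,2]
Step 10: ref 3 -> FAULT, evict 4, frames=[3,5,2]
At step 10: evicted page 4

Answer: 4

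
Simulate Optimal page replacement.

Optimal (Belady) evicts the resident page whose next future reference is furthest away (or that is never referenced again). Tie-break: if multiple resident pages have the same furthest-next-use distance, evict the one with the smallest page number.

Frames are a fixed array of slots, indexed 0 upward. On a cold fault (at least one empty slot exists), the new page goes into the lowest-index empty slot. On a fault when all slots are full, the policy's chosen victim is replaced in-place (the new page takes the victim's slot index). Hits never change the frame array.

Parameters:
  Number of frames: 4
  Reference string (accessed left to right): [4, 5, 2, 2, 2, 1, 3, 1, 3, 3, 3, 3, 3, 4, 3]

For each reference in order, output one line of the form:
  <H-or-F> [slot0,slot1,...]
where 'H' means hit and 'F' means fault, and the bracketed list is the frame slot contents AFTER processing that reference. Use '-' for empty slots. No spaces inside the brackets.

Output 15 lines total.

F [4,-,-,-]
F [4,5,-,-]
F [4,5,2,-]
H [4,5,2,-]
H [4,5,2,-]
F [4,5,2,1]
F [4,5,3,1]
H [4,5,3,1]
H [4,5,3,1]
H [4,5,3,1]
H [4,5,3,1]
H [4,5,3,1]
H [4,5,3,1]
H [4,5,3,1]
H [4,5,3,1]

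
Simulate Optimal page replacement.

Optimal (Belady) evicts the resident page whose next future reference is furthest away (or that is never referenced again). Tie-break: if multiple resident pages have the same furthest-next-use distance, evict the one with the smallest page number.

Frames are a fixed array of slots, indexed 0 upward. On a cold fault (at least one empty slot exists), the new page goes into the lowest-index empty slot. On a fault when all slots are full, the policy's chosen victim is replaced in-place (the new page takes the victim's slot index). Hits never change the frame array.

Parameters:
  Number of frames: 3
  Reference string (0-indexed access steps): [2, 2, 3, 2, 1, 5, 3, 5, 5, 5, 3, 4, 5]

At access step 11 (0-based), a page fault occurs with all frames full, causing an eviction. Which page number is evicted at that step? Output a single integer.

Step 0: ref 2 -> FAULT, frames=[2,-,-]
Step 1: ref 2 -> HIT, frames=[2,-,-]
Step 2: ref 3 -> FAULT, frames=[2,3,-]
Step 3: ref 2 -> HIT, frames=[2,3,-]
Step 4: ref 1 -> FAULT, frames=[2,3,1]
Step 5: ref 5 -> FAULT, evict 1, frames=[2,3,5]
Step 6: ref 3 -> HIT, frames=[2,3,5]
Step 7: ref 5 -> HIT, frames=[2,3,5]
Step 8: ref 5 -> HIT, frames=[2,3,5]
Step 9: ref 5 -> HIT, frames=[2,3,5]
Step 10: ref 3 -> HIT, frames=[2,3,5]
Step 11: ref 4 -> FAULT, evict 2, frames=[4,3,5]
At step 11: evicted page 2

Answer: 2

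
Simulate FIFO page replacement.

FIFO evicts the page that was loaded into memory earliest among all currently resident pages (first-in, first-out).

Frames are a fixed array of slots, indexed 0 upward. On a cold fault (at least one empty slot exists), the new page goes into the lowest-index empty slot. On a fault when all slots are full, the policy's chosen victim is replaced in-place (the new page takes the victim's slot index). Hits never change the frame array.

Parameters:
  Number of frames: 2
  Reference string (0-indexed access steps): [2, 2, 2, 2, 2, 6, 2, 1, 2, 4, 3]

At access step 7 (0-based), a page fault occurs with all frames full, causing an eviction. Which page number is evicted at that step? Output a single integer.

Answer: 2

Derivation:
Step 0: ref 2 -> FAULT, frames=[2,-]
Step 1: ref 2 -> HIT, frames=[2,-]
Step 2: ref 2 -> HIT, frames=[2,-]
Step 3: ref 2 -> HIT, frames=[2,-]
Step 4: ref 2 -> HIT, frames=[2,-]
Step 5: ref 6 -> FAULT, frames=[2,6]
Step 6: ref 2 -> HIT, frames=[2,6]
Step 7: ref 1 -> FAULT, evict 2, frames=[1,6]
At step 7: evicted page 2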